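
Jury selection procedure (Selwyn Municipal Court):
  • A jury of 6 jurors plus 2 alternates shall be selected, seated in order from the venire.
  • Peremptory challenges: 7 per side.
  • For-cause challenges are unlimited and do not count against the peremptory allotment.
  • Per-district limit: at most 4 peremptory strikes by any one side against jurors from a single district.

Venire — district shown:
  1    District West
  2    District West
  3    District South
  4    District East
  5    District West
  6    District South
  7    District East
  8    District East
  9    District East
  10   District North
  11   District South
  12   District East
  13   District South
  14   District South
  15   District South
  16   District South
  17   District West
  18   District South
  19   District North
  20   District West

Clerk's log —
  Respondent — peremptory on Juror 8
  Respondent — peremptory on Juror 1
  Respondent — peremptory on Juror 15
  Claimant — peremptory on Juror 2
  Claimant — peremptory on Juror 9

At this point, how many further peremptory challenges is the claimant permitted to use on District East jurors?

3

Claimant peremptories so far: #2, #9 — 2 of 7 used, 5 left overall.
Against District East: #9 — 1 used; per-district cap 4 leaves 3.
Binding limit: min(5, 3) = 3.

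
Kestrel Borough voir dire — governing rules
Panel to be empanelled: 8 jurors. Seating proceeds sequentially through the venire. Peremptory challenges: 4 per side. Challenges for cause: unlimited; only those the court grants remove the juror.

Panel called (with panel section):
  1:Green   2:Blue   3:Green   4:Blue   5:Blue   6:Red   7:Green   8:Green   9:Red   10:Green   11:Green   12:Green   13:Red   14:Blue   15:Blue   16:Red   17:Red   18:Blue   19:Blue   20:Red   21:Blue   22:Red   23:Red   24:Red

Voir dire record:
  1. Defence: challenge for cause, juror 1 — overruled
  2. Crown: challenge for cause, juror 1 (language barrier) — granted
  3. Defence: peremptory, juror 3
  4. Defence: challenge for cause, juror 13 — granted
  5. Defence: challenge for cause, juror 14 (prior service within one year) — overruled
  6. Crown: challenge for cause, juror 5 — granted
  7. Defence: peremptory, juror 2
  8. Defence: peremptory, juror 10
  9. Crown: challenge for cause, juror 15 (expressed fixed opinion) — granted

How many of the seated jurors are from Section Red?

2

Removed: #1, #2, #3, #5, #10, #13, #15.
Seated jurors 1–8: #4, #6, #7, #8, #9, #11, #12, #14.
Of those, in Section Red: #6, #9 → 2.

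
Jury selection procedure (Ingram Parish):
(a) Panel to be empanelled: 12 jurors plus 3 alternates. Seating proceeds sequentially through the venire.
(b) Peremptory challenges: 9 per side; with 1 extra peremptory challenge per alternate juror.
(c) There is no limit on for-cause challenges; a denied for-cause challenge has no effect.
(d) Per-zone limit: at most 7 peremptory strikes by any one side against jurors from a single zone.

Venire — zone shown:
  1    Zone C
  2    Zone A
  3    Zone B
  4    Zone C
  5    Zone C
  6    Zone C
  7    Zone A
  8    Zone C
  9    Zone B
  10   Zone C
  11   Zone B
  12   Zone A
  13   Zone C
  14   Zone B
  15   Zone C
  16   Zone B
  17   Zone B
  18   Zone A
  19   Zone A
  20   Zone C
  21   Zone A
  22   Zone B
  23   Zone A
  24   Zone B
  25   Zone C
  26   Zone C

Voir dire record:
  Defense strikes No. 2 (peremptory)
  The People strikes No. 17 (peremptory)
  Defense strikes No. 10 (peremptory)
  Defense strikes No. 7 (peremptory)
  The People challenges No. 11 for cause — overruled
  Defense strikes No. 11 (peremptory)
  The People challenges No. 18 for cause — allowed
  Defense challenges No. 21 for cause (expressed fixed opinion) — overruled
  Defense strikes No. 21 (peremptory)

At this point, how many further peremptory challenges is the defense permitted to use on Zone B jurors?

6

Defense peremptories so far: #2, #10, #7, #11, #21 — 5 of 12 used, 7 left overall.
Against Zone B: #11 — 1 used; per-zone cap 7 leaves 6.
Binding limit: min(7, 6) = 6.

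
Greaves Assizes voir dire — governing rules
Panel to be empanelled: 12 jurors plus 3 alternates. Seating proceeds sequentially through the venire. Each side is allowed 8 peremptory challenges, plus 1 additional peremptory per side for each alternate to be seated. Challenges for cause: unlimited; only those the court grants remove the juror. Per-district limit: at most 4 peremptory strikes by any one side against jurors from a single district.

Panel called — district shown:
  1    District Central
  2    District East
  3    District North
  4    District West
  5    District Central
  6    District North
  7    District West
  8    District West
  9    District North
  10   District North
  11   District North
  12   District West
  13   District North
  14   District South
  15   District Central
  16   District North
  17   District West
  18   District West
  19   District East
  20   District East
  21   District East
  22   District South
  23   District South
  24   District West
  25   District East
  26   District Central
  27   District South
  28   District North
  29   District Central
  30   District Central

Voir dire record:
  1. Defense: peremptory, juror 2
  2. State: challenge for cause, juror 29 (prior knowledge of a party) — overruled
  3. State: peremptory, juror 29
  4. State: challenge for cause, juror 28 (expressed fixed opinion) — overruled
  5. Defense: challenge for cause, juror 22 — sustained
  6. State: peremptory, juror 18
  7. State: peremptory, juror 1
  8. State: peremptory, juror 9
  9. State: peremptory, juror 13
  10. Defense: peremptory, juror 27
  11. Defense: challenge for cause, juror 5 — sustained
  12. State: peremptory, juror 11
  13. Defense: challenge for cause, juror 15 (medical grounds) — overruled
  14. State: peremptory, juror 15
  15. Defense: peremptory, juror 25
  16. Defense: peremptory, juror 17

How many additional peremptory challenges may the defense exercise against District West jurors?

3

Defense peremptories so far: #2, #27, #25, #17 — 4 of 11 used, 7 left overall.
Against District West: #17 — 1 used; per-district cap 4 leaves 3.
Binding limit: min(7, 3) = 3.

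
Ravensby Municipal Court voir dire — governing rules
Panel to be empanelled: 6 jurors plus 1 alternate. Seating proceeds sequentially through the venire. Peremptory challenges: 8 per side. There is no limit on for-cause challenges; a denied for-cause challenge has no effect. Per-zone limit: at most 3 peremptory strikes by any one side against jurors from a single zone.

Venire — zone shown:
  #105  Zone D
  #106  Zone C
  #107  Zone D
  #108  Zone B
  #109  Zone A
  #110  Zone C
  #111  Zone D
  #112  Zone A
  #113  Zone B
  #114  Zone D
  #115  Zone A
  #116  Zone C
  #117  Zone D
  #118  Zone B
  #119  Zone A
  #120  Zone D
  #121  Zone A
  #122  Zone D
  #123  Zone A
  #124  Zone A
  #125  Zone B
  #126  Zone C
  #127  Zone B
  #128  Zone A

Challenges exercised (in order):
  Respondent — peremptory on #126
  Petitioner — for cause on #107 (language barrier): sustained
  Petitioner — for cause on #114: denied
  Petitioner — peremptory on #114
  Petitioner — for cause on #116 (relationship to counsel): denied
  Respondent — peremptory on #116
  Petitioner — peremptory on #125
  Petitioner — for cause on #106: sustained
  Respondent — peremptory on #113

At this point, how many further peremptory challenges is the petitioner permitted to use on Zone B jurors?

2

Petitioner peremptories so far: #114, #125 — 2 of 8 used, 6 left overall.
Against Zone B: #125 — 1 used; per-zone cap 3 leaves 2.
Binding limit: min(6, 2) = 2.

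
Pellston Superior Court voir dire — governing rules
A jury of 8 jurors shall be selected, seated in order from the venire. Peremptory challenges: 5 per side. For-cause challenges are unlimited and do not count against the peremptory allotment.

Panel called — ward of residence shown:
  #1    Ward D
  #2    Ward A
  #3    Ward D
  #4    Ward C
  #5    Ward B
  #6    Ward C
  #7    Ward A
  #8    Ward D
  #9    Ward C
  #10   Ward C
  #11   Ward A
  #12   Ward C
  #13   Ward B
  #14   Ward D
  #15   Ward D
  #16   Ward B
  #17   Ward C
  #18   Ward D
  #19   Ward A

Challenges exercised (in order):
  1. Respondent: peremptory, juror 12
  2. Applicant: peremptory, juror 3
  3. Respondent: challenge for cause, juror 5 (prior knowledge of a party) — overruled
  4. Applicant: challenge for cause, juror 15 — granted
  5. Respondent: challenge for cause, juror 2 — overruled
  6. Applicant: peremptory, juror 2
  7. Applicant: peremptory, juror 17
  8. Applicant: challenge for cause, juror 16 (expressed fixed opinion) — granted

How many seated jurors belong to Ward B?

Removed: #2, #3, #12, #15, #16, #17.
Seated jurors 1–8: #1, #4, #5, #6, #7, #8, #9, #10.
Of those, in Ward B: #5 → 1.

1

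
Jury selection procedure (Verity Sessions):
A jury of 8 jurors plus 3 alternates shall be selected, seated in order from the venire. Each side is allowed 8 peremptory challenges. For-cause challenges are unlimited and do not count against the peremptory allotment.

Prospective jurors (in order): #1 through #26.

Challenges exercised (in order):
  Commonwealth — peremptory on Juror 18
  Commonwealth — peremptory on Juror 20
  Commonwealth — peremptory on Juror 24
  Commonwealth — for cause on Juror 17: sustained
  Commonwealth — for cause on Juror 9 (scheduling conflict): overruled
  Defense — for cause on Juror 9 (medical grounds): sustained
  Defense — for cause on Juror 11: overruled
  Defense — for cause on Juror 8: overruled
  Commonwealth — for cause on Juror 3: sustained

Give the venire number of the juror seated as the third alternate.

Removed: #3, #9, #17, #18, #20, #24. (#8, #11 stay — for-cause denied.)
Filling seats in venire order through position 11: #1, #2, #4, #5, #6, #7, #8, #10, #11, #12, #13.
So alternate 3 is #13.

13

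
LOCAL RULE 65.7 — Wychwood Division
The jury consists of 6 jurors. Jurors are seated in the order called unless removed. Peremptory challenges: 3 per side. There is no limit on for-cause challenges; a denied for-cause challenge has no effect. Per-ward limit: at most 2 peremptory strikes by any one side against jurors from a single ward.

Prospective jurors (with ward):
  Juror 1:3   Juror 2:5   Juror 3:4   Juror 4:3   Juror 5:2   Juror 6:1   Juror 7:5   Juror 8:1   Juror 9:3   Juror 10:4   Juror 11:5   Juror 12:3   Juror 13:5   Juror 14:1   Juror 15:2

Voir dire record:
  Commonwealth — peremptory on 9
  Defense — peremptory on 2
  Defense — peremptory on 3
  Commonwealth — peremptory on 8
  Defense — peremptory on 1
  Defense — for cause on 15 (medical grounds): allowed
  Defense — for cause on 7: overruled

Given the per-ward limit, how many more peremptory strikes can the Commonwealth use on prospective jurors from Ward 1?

1

Commonwealth peremptories so far: #9, #8 — 2 of 3 used, 1 left overall.
Against Ward 1: #8 — 1 used; per-ward cap 2 leaves 1.
Binding limit: min(1, 1) = 1.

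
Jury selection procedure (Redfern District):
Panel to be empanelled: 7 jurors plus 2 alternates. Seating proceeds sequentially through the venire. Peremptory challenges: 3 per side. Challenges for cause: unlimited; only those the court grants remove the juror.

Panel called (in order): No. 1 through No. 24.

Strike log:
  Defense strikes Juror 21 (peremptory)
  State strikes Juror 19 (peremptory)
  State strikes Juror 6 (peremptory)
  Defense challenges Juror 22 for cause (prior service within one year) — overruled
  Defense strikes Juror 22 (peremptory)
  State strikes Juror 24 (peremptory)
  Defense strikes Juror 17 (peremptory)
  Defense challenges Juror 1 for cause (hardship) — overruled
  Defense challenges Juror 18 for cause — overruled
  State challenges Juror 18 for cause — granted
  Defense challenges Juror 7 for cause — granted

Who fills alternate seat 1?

10

Removed: #6, #7, #17, #18, #19, #21, #22, #24. (#1 stays — for-cause denied.)
Filling seats in venire order through position 8: #1, #2, #3, #4, #5, #8, #9, #10.
So alternate 1 is #10.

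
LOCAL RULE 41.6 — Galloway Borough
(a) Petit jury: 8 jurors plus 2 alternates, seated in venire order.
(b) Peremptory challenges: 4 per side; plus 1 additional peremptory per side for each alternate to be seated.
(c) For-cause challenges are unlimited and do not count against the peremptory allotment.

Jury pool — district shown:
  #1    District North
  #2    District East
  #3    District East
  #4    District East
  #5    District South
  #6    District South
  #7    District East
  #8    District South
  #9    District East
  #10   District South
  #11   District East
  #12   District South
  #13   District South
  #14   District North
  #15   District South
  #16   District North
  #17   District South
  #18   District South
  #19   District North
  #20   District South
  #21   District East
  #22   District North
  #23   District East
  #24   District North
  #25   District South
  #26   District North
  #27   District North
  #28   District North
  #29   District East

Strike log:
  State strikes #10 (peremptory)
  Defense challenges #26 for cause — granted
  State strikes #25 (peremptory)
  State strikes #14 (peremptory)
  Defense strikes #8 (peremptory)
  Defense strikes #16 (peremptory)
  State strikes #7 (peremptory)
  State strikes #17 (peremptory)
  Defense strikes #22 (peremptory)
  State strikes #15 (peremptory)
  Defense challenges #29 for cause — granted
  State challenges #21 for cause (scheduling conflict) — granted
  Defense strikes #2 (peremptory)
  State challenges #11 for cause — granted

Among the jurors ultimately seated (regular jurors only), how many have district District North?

Removed: #2, #7, #8, #10, #11, #14, #15, #16, #17, #21, #22, #25, #26, #29.
Seated jurors 1–8: #1, #3, #4, #5, #6, #9, #12, #13 (alternates #18, #19 not counted).
Of those, in District North: #1 → 1.

1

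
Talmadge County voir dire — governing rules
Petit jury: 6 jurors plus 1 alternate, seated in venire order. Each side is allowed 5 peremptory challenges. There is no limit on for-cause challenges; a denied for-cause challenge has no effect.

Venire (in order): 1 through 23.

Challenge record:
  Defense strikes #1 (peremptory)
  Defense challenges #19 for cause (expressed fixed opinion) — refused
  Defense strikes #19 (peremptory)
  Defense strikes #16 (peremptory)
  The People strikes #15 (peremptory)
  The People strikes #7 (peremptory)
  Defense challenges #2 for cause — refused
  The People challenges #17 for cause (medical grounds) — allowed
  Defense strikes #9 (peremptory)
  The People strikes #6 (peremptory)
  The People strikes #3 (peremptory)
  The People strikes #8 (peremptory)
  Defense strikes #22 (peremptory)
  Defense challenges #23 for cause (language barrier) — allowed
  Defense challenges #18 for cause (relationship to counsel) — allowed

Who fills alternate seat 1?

Removed: #1, #3, #6, #7, #8, #9, #15, #16, #17, #18, #19, #22, #23. (#2 stays — for-cause denied.)
Seating in order: seats 1–6 → #2, #4, #5, #10, #11, #12; alternates → #13.
So alternate 1 is #13.

13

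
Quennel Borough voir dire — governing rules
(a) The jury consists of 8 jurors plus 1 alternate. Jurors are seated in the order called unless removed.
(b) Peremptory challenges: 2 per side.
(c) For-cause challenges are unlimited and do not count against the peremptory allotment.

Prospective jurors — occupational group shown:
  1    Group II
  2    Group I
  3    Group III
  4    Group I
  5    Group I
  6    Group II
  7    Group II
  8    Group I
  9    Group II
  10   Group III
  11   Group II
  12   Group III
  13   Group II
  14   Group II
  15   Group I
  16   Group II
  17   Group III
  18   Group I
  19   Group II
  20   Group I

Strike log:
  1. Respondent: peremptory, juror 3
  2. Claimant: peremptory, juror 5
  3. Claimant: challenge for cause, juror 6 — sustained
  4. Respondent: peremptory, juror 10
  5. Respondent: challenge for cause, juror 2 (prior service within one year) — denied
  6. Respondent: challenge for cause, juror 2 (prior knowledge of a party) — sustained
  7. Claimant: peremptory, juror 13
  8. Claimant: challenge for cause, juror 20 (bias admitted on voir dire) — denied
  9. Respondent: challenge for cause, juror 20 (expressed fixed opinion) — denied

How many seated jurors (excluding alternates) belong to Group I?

2

Removed: #2, #3, #5, #6, #10, #13.
Seated jurors 1–8: #1, #4, #7, #8, #9, #11, #12, #14 (alternates #15 not counted).
Of those, in Group I: #4, #8 → 2.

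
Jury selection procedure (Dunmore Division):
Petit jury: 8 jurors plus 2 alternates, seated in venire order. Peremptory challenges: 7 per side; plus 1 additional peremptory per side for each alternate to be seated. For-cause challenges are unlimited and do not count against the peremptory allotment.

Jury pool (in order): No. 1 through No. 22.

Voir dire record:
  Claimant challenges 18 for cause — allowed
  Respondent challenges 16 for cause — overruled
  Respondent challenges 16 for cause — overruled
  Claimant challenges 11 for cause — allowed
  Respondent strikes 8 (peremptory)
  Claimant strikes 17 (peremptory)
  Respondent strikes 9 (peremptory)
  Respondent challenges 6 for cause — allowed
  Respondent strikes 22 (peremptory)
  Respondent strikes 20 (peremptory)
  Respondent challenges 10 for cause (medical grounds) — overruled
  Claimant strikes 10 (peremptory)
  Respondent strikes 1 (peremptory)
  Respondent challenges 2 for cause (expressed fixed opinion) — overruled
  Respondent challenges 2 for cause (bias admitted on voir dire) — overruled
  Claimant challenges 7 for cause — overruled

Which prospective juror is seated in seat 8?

14

Removed: #1, #6, #8, #9, #10, #11, #17, #18, #20, #22. (#2, #7, #16 stay — for-cause denied.)
Filling seats in venire order through position 8: #2, #3, #4, #5, #7, #12, #13, #14.
So seat 8 is #14.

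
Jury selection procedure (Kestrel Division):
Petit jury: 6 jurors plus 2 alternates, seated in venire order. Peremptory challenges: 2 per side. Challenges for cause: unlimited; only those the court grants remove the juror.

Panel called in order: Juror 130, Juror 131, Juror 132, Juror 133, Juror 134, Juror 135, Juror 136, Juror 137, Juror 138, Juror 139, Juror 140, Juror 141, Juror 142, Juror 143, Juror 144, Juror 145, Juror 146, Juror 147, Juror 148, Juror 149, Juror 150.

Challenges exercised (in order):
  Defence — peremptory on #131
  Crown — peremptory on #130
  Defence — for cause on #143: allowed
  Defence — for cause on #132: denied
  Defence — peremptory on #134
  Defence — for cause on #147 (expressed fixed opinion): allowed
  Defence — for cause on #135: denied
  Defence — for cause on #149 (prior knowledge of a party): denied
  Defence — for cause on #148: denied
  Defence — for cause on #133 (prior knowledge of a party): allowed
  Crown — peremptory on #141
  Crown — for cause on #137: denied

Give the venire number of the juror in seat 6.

139

Removed: #130, #131, #133, #134, #141, #143, #147. (#132, #135, #137, #148, #149 stay — for-cause denied.)
Seating in order: seats 1–6 → #132, #135, #136, #137, #138, #139; alternates → #140, #142.
So seat 6 is #139.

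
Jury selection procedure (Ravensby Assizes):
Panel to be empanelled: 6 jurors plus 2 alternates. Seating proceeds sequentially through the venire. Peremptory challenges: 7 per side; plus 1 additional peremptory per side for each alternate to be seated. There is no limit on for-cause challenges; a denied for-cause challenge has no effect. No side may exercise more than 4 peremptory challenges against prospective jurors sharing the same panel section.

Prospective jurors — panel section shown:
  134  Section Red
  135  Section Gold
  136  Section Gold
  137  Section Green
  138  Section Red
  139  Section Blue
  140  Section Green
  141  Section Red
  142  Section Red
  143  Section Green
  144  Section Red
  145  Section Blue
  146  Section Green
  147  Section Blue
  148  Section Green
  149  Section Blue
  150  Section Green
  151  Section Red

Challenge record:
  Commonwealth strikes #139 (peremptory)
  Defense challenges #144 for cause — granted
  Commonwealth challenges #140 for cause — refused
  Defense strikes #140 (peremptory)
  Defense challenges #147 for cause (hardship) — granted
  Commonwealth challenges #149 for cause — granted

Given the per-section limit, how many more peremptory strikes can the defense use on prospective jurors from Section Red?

Defense peremptories so far: #140 — 1 of 9 used, 8 left overall.
Against Section Red: none yet — per-section cap 4 leaves 4.
Binding limit: min(8, 4) = 4.

4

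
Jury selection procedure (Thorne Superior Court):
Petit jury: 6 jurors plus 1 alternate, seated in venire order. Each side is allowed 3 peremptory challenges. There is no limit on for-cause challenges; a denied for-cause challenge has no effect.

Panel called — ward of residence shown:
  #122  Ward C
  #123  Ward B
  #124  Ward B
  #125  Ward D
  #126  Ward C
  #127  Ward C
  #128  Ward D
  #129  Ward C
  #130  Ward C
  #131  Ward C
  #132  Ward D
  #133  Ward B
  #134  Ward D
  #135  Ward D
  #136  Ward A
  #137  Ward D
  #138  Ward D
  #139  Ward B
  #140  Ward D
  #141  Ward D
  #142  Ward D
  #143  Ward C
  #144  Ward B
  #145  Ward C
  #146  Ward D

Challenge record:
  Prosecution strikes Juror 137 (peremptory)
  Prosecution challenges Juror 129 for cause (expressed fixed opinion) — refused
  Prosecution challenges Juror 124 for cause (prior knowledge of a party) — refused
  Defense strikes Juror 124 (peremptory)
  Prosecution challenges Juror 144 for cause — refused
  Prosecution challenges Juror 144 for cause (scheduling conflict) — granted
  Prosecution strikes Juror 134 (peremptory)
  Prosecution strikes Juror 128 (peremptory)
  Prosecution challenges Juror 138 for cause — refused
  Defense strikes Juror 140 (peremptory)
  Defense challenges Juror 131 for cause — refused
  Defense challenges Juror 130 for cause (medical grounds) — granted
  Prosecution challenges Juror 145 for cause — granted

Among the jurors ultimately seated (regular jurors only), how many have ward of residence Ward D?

1

Removed: #124, #128, #130, #134, #137, #140, #144, #145.
Seated jurors 1–6: #122, #123, #125, #126, #127, #129 (alternates #131 not counted).
Of those, in Ward D: #125 → 1.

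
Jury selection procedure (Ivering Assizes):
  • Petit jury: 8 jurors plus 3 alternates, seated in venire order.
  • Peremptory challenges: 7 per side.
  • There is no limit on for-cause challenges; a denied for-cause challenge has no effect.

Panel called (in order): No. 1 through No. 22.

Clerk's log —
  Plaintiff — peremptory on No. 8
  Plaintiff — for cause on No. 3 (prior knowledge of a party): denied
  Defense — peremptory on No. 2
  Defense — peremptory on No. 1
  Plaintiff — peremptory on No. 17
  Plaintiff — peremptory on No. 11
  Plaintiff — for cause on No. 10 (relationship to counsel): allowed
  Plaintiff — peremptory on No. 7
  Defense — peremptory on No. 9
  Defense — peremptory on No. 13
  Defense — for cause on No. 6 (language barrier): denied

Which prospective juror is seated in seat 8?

Removed: #1, #2, #7, #8, #9, #10, #11, #13, #17. (#3, #6 stay — for-cause denied.)
Seating in order: seats 1–8 → #3, #4, #5, #6, #12, #14, #15, #16; alternates → #18, #19, #20.
So seat 8 is #16.

16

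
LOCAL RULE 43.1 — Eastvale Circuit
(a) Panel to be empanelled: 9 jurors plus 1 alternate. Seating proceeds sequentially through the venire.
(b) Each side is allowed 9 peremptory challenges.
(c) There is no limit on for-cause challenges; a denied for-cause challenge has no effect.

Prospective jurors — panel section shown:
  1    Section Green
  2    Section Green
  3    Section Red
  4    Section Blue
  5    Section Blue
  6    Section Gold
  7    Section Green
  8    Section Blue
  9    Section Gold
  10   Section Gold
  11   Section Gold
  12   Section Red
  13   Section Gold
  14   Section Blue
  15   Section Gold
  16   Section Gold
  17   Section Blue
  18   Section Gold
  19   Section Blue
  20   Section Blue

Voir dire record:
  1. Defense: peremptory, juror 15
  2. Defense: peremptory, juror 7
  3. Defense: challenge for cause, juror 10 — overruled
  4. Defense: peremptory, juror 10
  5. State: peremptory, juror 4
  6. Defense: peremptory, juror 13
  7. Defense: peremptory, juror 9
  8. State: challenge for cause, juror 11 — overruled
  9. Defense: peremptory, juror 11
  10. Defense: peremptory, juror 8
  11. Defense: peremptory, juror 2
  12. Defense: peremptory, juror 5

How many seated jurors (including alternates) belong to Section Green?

Removed: #2, #4, #5, #7, #8, #9, #10, #11, #13, #15.
Seated (10 incl. alternates): #1, #3, #6, #12, #14, #16, #17, #18, #19, #20.
Of those, in Section Green: #1 → 1.

1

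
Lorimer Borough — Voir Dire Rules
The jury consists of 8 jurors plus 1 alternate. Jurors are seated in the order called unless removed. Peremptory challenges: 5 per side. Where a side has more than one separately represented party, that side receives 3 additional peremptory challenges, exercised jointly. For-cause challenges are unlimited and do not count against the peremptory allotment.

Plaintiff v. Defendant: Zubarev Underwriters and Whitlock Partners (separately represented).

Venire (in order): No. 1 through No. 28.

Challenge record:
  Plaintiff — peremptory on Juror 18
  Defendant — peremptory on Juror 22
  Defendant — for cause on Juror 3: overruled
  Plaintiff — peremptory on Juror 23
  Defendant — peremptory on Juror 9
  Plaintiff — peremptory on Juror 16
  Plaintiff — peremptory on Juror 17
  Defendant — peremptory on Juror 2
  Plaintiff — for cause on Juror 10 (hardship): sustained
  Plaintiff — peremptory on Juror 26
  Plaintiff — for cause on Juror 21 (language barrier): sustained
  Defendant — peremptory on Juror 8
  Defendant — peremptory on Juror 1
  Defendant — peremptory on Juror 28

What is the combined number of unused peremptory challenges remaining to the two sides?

2

Plaintiff allotment: 5. Defendant allotment: 5 base + 3 multi-party = 8.
Plaintiff peremptories used: #18, #23, #16, #17, #26 — 5 (for-cause on #10, #21 don't count).
Defendant peremptories used: #22, #9, #2, #8, #1, #28 — 6 (the for-cause on #3 doesn't count).
Remaining: (5 − 5) + (8 − 6) = 2.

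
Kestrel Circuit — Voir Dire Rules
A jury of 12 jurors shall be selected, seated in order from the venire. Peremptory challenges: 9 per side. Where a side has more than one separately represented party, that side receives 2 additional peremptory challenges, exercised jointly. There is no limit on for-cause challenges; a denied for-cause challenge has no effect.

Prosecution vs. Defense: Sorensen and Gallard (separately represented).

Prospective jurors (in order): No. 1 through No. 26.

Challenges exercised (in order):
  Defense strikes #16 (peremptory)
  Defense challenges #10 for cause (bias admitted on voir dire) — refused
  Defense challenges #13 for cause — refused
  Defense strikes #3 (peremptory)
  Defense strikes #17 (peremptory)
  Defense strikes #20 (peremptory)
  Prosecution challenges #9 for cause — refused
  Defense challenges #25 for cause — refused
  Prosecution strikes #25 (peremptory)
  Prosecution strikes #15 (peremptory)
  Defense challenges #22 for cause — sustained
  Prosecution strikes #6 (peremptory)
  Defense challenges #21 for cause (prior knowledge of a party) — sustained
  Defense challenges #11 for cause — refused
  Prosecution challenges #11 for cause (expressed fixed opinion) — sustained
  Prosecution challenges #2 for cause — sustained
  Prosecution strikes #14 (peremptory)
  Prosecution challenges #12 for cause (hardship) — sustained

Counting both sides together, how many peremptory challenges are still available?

12

Prosecution allotment: 9. Defense allotment: 9 base + 2 multi-party = 11.
Prosecution peremptories used: #25, #15, #6, #14 — 4 (for-cause on #9, #11, #2, #12 don't count).
Defense peremptories used: #16, #3, #17, #20 — 4 (for-cause on #10, #13, #25, #22, #21, #11 don't count).
Remaining: (9 − 4) + (11 − 4) = 12.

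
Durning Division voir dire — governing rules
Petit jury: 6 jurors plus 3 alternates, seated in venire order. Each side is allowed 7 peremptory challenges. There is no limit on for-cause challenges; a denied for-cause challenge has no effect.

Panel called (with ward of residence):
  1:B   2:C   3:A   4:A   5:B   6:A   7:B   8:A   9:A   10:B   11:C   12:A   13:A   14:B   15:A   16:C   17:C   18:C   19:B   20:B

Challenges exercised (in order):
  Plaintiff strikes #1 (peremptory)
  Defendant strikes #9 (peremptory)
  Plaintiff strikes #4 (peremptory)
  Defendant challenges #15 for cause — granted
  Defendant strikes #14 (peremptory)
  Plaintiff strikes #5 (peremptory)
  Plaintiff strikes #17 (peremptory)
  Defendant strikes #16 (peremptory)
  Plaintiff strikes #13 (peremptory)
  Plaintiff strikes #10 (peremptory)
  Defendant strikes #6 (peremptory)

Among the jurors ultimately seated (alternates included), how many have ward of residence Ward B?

Removed: #1, #4, #5, #6, #9, #10, #13, #14, #15, #16, #17.
Seated (9 incl. alternates): #2, #3, #7, #8, #11, #12, #18, #19, #20.
Of those, in Ward B: #7, #19, #20 → 3.

3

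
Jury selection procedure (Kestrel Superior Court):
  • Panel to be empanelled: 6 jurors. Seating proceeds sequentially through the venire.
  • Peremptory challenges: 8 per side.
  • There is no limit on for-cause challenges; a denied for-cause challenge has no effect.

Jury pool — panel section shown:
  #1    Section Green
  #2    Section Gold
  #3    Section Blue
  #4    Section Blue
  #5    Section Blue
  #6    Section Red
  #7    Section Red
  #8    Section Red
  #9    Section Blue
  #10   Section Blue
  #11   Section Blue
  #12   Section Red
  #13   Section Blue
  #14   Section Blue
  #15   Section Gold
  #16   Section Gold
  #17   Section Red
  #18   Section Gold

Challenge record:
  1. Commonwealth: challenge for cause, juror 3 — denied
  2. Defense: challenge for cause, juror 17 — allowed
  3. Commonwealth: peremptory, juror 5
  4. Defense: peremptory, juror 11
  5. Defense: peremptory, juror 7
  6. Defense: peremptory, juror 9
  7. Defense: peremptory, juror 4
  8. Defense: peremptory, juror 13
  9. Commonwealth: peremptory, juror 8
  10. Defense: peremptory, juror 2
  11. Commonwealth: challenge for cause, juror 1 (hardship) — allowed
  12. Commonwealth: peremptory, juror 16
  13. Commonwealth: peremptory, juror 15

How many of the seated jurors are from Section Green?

0

Removed: #1, #2, #4, #5, #7, #8, #9, #11, #13, #15, #16, #17.
Seated jurors 1–6: #3, #6, #10, #12, #14, #18.
None of those are in Section Green → 0.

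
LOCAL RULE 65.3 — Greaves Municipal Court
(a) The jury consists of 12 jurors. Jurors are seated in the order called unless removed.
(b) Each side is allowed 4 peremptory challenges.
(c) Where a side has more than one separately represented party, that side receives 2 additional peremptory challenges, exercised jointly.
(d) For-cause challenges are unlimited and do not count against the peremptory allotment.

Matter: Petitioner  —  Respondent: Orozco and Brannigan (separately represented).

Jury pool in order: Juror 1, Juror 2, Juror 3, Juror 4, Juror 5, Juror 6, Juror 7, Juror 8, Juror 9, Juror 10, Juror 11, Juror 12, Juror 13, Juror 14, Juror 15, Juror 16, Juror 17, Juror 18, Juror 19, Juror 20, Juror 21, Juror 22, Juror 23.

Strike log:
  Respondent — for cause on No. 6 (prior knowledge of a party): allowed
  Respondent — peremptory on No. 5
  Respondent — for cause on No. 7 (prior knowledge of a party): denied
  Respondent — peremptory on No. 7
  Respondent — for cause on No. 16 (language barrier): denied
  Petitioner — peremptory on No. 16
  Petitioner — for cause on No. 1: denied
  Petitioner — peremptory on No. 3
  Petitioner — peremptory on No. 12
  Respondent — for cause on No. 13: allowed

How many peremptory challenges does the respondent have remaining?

4

Respondent allotment: 4 base + 2 multi-party = 6.
Respondent peremptories used: #5, #7 — 2 (for-cause on #6, #7, #16, #13 don't count).
Remaining: 6 − 2 = 4.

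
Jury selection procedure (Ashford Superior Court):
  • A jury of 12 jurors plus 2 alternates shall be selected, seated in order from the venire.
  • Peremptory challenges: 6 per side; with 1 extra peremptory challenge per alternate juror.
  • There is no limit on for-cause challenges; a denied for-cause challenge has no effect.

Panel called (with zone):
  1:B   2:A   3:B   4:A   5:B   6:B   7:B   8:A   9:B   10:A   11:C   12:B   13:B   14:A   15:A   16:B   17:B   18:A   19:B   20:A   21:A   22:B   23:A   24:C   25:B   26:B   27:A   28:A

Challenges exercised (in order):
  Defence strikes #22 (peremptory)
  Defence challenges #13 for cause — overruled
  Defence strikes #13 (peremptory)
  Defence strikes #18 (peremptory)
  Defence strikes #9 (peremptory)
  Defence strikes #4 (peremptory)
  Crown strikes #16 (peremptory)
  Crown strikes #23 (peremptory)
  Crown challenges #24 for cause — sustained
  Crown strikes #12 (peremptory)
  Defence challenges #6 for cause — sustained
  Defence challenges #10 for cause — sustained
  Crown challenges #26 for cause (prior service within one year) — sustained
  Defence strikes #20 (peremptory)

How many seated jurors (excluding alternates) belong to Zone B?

Removed: #4, #6, #9, #10, #12, #13, #16, #18, #20, #22, #23, #24, #26.
Seated jurors 1–12: #1, #2, #3, #5, #7, #8, #11, #14, #15, #17, #19, #21 (alternates #25, #27 not counted).
Of those, in Zone B: #1, #3, #5, #7, #17, #19 → 6.

6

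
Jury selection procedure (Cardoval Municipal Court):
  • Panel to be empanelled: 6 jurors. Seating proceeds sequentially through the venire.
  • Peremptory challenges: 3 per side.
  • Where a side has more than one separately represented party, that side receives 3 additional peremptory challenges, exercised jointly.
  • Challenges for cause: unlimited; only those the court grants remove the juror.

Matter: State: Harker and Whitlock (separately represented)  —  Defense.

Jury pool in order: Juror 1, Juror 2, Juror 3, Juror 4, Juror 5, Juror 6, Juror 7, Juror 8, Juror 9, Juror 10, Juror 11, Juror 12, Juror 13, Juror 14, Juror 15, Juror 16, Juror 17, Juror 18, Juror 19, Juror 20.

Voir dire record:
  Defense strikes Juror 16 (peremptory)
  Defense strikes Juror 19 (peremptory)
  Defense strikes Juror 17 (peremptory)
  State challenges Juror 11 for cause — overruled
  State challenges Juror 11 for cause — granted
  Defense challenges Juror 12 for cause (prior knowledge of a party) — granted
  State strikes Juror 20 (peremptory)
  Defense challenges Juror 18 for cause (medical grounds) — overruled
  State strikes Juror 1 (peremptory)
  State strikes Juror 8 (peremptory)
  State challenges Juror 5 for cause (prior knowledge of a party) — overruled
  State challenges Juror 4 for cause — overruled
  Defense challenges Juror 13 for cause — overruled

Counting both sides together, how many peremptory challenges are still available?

State allotment: 3 base + 3 multi-party = 6. Defense allotment: 3.
State peremptories used: #20, #1, #8 — 3 (for-cause on #11, #11, #5, #4 don't count).
Defense peremptories used: #16, #19, #17 — 3 (for-cause on #12, #18, #13 don't count).
Remaining: (6 − 3) + (3 − 3) = 3.

3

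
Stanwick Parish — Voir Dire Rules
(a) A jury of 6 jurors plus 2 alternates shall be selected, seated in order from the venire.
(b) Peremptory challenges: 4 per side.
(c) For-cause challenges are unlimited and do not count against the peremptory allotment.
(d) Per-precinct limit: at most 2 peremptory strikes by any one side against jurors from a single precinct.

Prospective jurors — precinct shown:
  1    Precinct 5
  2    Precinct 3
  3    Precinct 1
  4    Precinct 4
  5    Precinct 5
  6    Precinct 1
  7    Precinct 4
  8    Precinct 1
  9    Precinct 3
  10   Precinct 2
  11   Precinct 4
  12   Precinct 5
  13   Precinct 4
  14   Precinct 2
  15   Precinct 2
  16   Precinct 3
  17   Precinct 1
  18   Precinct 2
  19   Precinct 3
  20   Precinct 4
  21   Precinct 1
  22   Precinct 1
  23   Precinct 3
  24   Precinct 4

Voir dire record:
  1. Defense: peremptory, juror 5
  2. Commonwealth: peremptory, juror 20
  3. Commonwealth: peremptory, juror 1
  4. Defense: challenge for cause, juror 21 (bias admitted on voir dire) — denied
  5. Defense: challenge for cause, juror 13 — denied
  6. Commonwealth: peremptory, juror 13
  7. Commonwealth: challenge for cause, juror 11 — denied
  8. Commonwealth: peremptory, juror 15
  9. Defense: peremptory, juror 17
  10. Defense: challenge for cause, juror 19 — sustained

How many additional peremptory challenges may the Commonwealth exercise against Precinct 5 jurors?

0

Commonwealth peremptories so far: #20, #1, #13, #15 — 4 of 4 used, 0 left overall.
Against Precinct 5: #1 — 1 used; per-precinct cap 2 leaves 1.
Binding limit: min(0, 1) = 0.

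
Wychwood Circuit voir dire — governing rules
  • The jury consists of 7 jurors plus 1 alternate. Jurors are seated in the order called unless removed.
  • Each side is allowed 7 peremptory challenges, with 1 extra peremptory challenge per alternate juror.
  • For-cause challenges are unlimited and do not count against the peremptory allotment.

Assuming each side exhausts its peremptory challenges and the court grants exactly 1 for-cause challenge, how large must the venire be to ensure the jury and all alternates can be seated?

25

Seats to fill: 7 + 1 alternates = 8.
Peremptories: 7 + 1×1 = 8 per side × 2 sides = 16.
For-cause removals: 1.
Minimum venire: 8 + 16 + 1 = 25.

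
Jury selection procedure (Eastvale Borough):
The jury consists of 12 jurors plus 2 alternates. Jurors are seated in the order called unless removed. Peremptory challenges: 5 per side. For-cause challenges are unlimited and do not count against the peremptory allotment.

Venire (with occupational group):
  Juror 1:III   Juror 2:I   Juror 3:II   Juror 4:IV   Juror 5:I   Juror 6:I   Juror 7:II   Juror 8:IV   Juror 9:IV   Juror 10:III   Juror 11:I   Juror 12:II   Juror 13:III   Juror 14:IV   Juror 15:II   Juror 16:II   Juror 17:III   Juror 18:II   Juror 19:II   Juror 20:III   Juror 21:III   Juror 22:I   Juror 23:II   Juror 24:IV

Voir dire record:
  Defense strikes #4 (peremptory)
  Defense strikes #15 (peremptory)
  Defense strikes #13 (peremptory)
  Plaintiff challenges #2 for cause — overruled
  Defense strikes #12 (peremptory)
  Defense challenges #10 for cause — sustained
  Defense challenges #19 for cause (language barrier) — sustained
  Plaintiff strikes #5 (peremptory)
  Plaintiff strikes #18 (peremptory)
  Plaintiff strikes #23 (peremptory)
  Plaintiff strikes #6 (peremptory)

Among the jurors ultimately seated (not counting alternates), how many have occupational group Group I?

Removed: #4, #5, #6, #10, #12, #13, #15, #18, #19, #23.
Seated jurors 1–12: #1, #2, #3, #7, #8, #9, #11, #14, #16, #17, #20, #21 (alternates #22, #24 not counted).
Of those, in Group I: #2, #11 → 2.

2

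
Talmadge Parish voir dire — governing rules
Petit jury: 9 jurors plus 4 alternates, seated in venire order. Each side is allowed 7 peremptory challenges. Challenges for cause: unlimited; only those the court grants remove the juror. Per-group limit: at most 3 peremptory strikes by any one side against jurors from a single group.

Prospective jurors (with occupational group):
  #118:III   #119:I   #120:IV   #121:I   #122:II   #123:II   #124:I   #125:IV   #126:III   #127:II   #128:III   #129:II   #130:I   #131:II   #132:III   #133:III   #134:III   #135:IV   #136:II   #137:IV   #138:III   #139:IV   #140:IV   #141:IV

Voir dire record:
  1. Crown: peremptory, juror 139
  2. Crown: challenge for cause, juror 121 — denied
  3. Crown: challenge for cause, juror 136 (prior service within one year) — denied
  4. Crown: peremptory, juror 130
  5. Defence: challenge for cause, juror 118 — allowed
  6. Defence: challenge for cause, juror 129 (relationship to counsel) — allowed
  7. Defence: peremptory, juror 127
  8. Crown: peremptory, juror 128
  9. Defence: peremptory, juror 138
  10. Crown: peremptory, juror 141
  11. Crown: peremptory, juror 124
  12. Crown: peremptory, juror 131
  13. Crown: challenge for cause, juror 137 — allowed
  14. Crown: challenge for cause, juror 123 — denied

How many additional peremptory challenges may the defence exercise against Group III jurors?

Defence peremptories so far: #127, #138 — 2 of 7 used, 5 left overall.
Against Group III: #138 — 1 used; per-group cap 3 leaves 2.
Binding limit: min(5, 2) = 2.

2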